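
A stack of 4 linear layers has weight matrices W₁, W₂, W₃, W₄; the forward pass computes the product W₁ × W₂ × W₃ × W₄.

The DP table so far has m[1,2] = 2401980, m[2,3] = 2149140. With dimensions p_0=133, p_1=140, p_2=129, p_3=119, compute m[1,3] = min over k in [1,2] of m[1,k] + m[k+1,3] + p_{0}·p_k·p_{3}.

4364920

m[1,3] = min over k∈[1,2] of m[1,k]+m[k+1,3]+p_{0}·p_k·p_{3}.
k=1: 0 + 2149140 + 133·140·119 = 4364920; k=2: 2401980 + 0 + 133·129·119 = 4443663.
Minimum: 4364920 at k=1.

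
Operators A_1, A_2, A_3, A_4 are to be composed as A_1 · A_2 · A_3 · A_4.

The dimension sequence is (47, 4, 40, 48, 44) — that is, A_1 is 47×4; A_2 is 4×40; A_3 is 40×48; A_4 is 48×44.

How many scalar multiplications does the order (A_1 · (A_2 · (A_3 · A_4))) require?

(A_3 · A_4): 40×48 by 48×44 → 40×44, cost 40·48·44 = 84480
(A_2 · (A_3 · A_4)): 4×40 by 40×44 → 4×44, cost 4·40·44 = 7040; cumulative 91520
(A_1 · (A_2 · (A_3 · A_4))): 47×4 by 4×44 → 47×44, cost 47·4·44 = 8272; cumulative 99792
Total: 99792 scalar multiplications.

99792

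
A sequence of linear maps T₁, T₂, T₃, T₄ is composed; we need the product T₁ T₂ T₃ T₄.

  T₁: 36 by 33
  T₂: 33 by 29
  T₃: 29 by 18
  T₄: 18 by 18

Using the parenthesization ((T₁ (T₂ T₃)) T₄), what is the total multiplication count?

(T₂ T₃): 33×29 by 29×18 → 33×18, cost 33·29·18 = 17226
(T₁ (T₂ T₃)): 36×33 by 33×18 → 36×18, cost 36·33·18 = 21384; cumulative 38610
((T₁ (T₂ T₃)) T₄): 36×18 by 18×18 → 36×18, cost 36·18·18 = 11664; cumulative 50274
Total: 50274 scalar multiplications.

50274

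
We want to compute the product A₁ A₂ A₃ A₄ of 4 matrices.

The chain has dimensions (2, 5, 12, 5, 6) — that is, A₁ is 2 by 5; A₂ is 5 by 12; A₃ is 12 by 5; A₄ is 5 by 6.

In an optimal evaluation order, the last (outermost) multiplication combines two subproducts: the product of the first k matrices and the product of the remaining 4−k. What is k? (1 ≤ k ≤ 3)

Adjacent pairs: A₁A₂ = 2·5·12 = 120; A₂A₃ = 5·12·5 = 300; A₃A₄ = 12·5·6 = 360.
Length 3: A₁..A₃: k=1: 0+300+2·5·5=350; k=2: 120+0+2·12·5=240 → min 240 | A₂..A₄: k=2: 0+360+5·12·6=720; k=3: 300+0+5·5·6=450 → min 450.
Top-level splits: k=1: (A₁..A₁)·(A₂..A₄) → 0+450+2·5·6 = 510; k=2: (A₁..A₂)·(A₃..A₄) → 120+360+2·12·6 = 624; k=3: (A₁..A₃)·(A₄..A₄) → 240+0+2·5·6 = 300.
Best split is after A₃, i.e. k = 3.

3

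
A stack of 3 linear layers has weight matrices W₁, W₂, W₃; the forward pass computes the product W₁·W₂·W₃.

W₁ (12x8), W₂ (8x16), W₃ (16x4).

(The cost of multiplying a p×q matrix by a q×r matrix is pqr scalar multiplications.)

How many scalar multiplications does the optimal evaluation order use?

896

Order (W₁·(W₂·W₃)): (W₂·W₃): 8×16 by 16×4 → 8×4, cost 8·16·4 = 512; (W₁·(W₂·W₃)): 12×8 by 8×4 → 12×4, cost 12·8·4 = 384; cumulative 896. Total 896.
Order ((W₁·W₂)·W₃): (W₁·W₂): 12×8 by 8×16 → 12×16, cost 12·8·16 = 1536; ((W₁·W₂)·W₃): 12×16 by 16×4 → 12×4, cost 12·16·4 = 768; cumulative 2304. Total 2304.
Minimum: 896.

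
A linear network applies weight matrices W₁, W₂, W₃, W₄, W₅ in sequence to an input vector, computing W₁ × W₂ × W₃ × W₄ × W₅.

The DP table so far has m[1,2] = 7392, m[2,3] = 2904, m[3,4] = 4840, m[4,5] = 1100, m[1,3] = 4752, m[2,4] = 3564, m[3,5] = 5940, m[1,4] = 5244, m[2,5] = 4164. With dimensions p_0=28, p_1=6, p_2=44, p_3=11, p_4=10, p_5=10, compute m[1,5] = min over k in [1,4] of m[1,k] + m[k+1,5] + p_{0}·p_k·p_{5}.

5844

m[1,5] = min over k∈[1,4] of m[1,k]+m[k+1,5]+p_{0}·p_k·p_{5}.
k=1: 0 + 4164 + 28·6·10 = 5844; k=2: 7392 + 5940 + 28·44·10 = 25652; k=3: 4752 + 1100 + 28·11·10 = 8932; k=4: 5244 + 0 + 28·10·10 = 8044.
Minimum: 5844 at k=1.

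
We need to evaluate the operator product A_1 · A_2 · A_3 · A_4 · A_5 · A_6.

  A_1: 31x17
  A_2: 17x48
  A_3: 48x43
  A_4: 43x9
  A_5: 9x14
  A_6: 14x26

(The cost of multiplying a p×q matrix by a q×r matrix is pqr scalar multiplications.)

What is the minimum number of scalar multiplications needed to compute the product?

Adjacent pairs: A_1A_2 = 31·17·48 = 25296; A_2A_3 = 17·48·43 = 35088; A_3A_4 = 48·43·9 = 18576; A_4A_5 = 43·9·14 = 5418; A_5A_6 = 9·14·26 = 3276.
Length 3: A_1..A_3: k=1: 0+35088+31·17·43=57749; k=2: 25296+0+31·48·43=89280 → min 57749 | A_2..A_4: k=2: 0+18576+17·48·9=25920; k=3: 35088+0+17·43·9=41667 → min 25920 | A_3..A_5: k=3: 0+5418+48·43·14=34314; k=4: 18576+0+48·9·14=24624 → min 24624 | A_4..A_6: k=4: 0+3276+43·9·26=13338; k=5: 5418+0+43·14·26=21070 → min 13338.
Length 4: A_1..A_4: k=1: 0+25920+31·17·9=30663; k=2: 25296+18576+31·48·9=57264; k=3: 57749+0+31·43·9=69746 → min 30663 | A_2..A_5: k=2: 0+24624+17·48·14=36048; k=3: 35088+5418+17·43·14=50740; k=4: 25920+0+17·9·14=28062 → min 28062 | A_3..A_6: k=3: 0+13338+48·43·26=67002; k=4: 18576+3276+48·9·26=33084; k=5: 24624+0+48·14·26=42096 → min 33084.
Length 5: A_1..A_5: k=1: 0+28062+31·17·14=35440; k=2: 25296+24624+31·48·14=70752; k=3: 57749+5418+31·43·14=81829; k=4: 30663+0+31·9·14=34569 → min 34569 | A_2..A_6: k=2: 0+33084+17·48·26=54300; k=3: 35088+13338+17·43·26=67432; k=4: 25920+3276+17·9·26=33174; k=5: 28062+0+17·14·26=34250 → min 33174.
Length 6: A_1..A_6: k=1: 0+33174+31·17·26=46876; k=2: 25296+33084+31·48·26=97068; k=3: 57749+13338+31·43·26=105745; k=4: 30663+3276+31·9·26=41193; k=5: 34569+0+31·14·26=45853 → min 41193.
Optimal order: ((A_1 · (A_2 · (A_3 · A_4))) · (A_5 · A_6)) with cost 41193.

41193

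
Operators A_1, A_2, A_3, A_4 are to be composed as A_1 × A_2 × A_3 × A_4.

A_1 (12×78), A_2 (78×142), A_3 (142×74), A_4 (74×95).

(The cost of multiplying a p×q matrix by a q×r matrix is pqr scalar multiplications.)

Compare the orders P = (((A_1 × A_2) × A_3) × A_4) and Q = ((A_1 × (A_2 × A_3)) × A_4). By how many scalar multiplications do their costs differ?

629880

Order P = (((A_1 × A_2) × A_3) × A_4): (A_1 × A_2): 12×78 by 78×142 → 12×142, cost 12·78·142 = 132912; ((A_1 × A_2) × A_3): 12×142 by 142×74 → 12×74, cost 12·142·74 = 126096; cumulative 259008; (((A_1 × A_2) × A_3) × A_4): 12×74 by 74×95 → 12×95, cost 12·74·95 = 84360; cumulative 343368. Total 343368.
Order Q = ((A_1 × (A_2 × A_3)) × A_4): (A_2 × A_3): 78×142 by 142×74 → 78×74, cost 78·142·74 = 819624; (A_1 × (A_2 × A_3)): 12×78 by 78×74 → 12×74, cost 12·78·74 = 69264; cumulative 888888; ((A_1 × (A_2 × A_3)) × A_4): 12×74 by 74×95 → 12×95, cost 12·74·95 = 84360; cumulative 973248. Total 973248.
Difference: |343368 − 973248| = 629880.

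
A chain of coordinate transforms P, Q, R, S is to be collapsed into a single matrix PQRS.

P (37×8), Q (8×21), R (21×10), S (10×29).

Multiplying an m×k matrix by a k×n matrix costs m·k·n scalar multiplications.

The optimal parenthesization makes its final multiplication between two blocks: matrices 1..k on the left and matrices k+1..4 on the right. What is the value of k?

1

Adjacent pairs: PQ = 37·8·21 = 6216; QR = 8·21·10 = 1680; RS = 21·10·29 = 6090.
Length 3: P..R: k=1: 0+1680+37·8·10=4640; k=2: 6216+0+37·21·10=13986 → min 4640 | Q..S: k=2: 0+6090+8·21·29=10962; k=3: 1680+0+8·10·29=4000 → min 4000.
Top-level splits: k=1: (P..P)·(Q..S) → 0+4000+37·8·29 = 12584; k=2: (P..Q)·(R..S) → 6216+6090+37·21·29 = 34839; k=3: (P..R)·(S..S) → 4640+0+37·10·29 = 15370.
Best split is after P, i.e. k = 1.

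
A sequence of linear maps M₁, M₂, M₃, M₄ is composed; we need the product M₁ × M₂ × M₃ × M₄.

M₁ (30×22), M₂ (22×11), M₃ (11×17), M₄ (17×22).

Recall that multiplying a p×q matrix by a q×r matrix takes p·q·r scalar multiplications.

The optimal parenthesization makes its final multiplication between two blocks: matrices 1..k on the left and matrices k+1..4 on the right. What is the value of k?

Adjacent pairs: M₁M₂ = 30·22·11 = 7260; M₂M₃ = 22·11·17 = 4114; M₃M₄ = 11·17·22 = 4114.
Length 3: M₁..M₃: k=1: 0+4114+30·22·17=15334; k=2: 7260+0+30·11·17=12870 → min 12870 | M₂..M₄: k=2: 0+4114+22·11·22=9438; k=3: 4114+0+22·17·22=12342 → min 9438.
Top-level splits: k=1: (M₁..M₁)·(M₂..M₄) → 0+9438+30·22·22 = 23958; k=2: (M₁..M₂)·(M₃..M₄) → 7260+4114+30·11·22 = 18634; k=3: (M₁..M₃)·(M₄..M₄) → 12870+0+30·17·22 = 24090.
Best split is after M₂, i.e. k = 2.

2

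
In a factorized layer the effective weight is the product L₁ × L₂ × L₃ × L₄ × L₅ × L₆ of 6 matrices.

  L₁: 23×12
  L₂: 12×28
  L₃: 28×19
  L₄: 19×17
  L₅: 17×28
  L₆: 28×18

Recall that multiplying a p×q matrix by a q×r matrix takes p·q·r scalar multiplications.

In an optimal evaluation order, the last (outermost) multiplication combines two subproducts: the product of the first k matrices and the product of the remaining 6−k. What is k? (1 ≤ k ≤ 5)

1

Adjacent pairs: L₁L₂ = 23·12·28 = 7728; L₂L₃ = 12·28·19 = 6384; L₃L₄ = 28·19·17 = 9044; L₄L₅ = 19·17·28 = 9044; L₅L₆ = 17·28·18 = 8568.
Length 3: L₁..L₃: k=1: 0+6384+23·12·19=11628; k=2: 7728+0+23·28·19=19964 → min 11628 | L₂..L₄: k=2: 0+9044+12·28·17=14756; k=3: 6384+0+12·19·17=10260 → min 10260 | L₃..L₅: k=3: 0+9044+28·19·28=23940; k=4: 9044+0+28·17·28=22372 → min 22372 | L₄..L₆: k=4: 0+8568+19·17·18=14382; k=5: 9044+0+19·28·18=18620 → min 14382.
Length 4: L₁..L₄: k=1: 0+10260+23·12·17=14952; k=2: 7728+9044+23·28·17=27720; k=3: 11628+0+23·19·17=19057 → min 14952 | L₂..L₅: k=2: 0+22372+12·28·28=31780; k=3: 6384+9044+12·19·28=21812; k=4: 10260+0+12·17·28=15972 → min 15972 | L₃..L₆: k=3: 0+14382+28·19·18=23958; k=4: 9044+8568+28·17·18=26180; k=5: 22372+0+28·28·18=36484 → min 23958.
Length 5: L₁..L₅: k=1: 0+15972+23·12·28=23700; k=2: 7728+22372+23·28·28=48132; k=3: 11628+9044+23·19·28=32908; k=4: 14952+0+23·17·28=25900 → min 23700 | L₂..L₆: k=2: 0+23958+12·28·18=30006; k=3: 6384+14382+12·19·18=24870; k=4: 10260+8568+12·17·18=22500; k=5: 15972+0+12·28·18=22020 → min 22020.
Top-level splits: k=1: (L₁..L₁)·(L₂..L₆) → 0+22020+23·12·18 = 26988; k=2: (L₁..L₂)·(L₃..L₆) → 7728+23958+23·28·18 = 43278; k=3: (L₁..L₃)·(L₄..L₆) → 11628+14382+23·19·18 = 33876; k=4: (L₁..L₄)·(L₅..L₆) → 14952+8568+23·17·18 = 30558; k=5: (L₁..L₅)·(L₆..L₆) → 23700+0+23·28·18 = 35292.
Best split is after L₁, i.e. k = 1.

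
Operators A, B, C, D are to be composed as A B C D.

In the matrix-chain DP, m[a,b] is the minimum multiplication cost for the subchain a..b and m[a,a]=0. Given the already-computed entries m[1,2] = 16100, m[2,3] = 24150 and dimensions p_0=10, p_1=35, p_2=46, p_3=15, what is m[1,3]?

m[1,3] = min over k∈[1,2] of m[1,k]+m[k+1,3]+p_{0}·p_k·p_{3}.
k=1: 0 + 24150 + 10·35·15 = 29400; k=2: 16100 + 0 + 10·46·15 = 23000.
Minimum: 23000 at k=2.

23000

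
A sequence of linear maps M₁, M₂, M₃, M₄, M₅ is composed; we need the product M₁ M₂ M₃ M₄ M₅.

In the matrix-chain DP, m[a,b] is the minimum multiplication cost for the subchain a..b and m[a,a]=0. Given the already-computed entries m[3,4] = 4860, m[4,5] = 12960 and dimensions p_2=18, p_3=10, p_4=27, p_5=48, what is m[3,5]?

21600

m[3,5] = min over k∈[3,4] of m[3,k]+m[k+1,5]+p_{2}·p_k·p_{5}.
k=3: 0 + 12960 + 18·10·48 = 21600; k=4: 4860 + 0 + 18·27·48 = 28188.
Minimum: 21600 at k=3.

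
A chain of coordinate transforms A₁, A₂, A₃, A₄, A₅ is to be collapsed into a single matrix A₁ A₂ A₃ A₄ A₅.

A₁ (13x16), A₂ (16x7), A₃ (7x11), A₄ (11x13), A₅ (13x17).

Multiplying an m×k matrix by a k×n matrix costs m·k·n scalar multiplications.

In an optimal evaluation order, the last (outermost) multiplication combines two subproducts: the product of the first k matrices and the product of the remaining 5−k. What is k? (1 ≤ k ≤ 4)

2

Adjacent pairs: A₁A₂ = 13·16·7 = 1456; A₂A₃ = 16·7·11 = 1232; A₃A₄ = 7·11·13 = 1001; A₄A₅ = 11·13·17 = 2431.
Length 3: A₁..A₃: k=1: 0+1232+13·16·11=3520; k=2: 1456+0+13·7·11=2457 → min 2457 | A₂..A₄: k=2: 0+1001+16·7·13=2457; k=3: 1232+0+16·11·13=3520 → min 2457 | A₃..A₅: k=3: 0+2431+7·11·17=3740; k=4: 1001+0+7·13·17=2548 → min 2548.
Length 4: A₁..A₄: k=1: 0+2457+13·16·13=5161; k=2: 1456+1001+13·7·13=3640; k=3: 2457+0+13·11·13=4316 → min 3640 | A₂..A₅: k=2: 0+2548+16·7·17=4452; k=3: 1232+2431+16·11·17=6655; k=4: 2457+0+16·13·17=5993 → min 4452.
Top-level splits: k=1: (A₁..A₁)·(A₂..A₅) → 0+4452+13·16·17 = 7988; k=2: (A₁..A₂)·(A₃..A₅) → 1456+2548+13·7·17 = 5551; k=3: (A₁..A₃)·(A₄..A₅) → 2457+2431+13·11·17 = 7319; k=4: (A₁..A₄)·(A₅..A₅) → 3640+0+13·13·17 = 6513.
Best split is after A₂, i.e. k = 2.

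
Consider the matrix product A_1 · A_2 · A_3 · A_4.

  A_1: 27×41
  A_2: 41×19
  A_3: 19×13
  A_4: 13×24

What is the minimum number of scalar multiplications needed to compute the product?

32942

Adjacent pairs: A_1A_2 = 27·41·19 = 21033; A_2A_3 = 41·19·13 = 10127; A_3A_4 = 19·13·24 = 5928.
Length 3: A_1..A_3: k=1: 0+10127+27·41·13=24518; k=2: 21033+0+27·19·13=27702 → min 24518 | A_2..A_4: k=2: 0+5928+41·19·24=24624; k=3: 10127+0+41·13·24=22919 → min 22919.
Length 4: A_1..A_4: k=1: 0+22919+27·41·24=49487; k=2: 21033+5928+27·19·24=39273; k=3: 24518+0+27·13·24=32942 → min 32942.
Optimal order: ((A_1 · (A_2 · A_3)) · A_4) with cost 32942.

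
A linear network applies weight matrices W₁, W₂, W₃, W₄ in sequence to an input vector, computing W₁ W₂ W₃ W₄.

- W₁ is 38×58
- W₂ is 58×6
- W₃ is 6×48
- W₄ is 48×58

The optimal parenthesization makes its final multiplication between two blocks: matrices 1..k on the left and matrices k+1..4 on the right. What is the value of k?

Adjacent pairs: W₁W₂ = 38·58·6 = 13224; W₂W₃ = 58·6·48 = 16704; W₃W₄ = 6·48·58 = 16704.
Length 3: W₁..W₃: k=1: 0+16704+38·58·48=122496; k=2: 13224+0+38·6·48=24168 → min 24168 | W₂..W₄: k=2: 0+16704+58·6·58=36888; k=3: 16704+0+58·48·58=178176 → min 36888.
Top-level splits: k=1: (W₁..W₁)·(W₂..W₄) → 0+36888+38·58·58 = 164720; k=2: (W₁..W₂)·(W₃..W₄) → 13224+16704+38·6·58 = 43152; k=3: (W₁..W₃)·(W₄..W₄) → 24168+0+38·48·58 = 129960.
Best split is after W₂, i.e. k = 2.

2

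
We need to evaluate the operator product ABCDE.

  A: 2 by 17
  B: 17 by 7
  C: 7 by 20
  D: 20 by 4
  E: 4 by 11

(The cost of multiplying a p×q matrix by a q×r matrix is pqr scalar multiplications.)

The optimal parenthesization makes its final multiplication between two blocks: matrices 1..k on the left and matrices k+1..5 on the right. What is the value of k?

Adjacent pairs: AB = 2·17·7 = 238; BC = 17·7·20 = 2380; CD = 7·20·4 = 560; DE = 20·4·11 = 880.
Length 3: A..C: k=1: 0+2380+2·17·20=3060; k=2: 238+0+2·7·20=518 → min 518 | B..D: k=2: 0+560+17·7·4=1036; k=3: 2380+0+17·20·4=3740 → min 1036 | C..E: k=3: 0+880+7·20·11=2420; k=4: 560+0+7·4·11=868 → min 868.
Length 4: A..D: k=1: 0+1036+2·17·4=1172; k=2: 238+560+2·7·4=854; k=3: 518+0+2·20·4=678 → min 678 | B..E: k=2: 0+868+17·7·11=2177; k=3: 2380+880+17·20·11=7000; k=4: 1036+0+17·4·11=1784 → min 1784.
Top-level splits: k=1: (A..A)·(B..E) → 0+1784+2·17·11 = 2158; k=2: (A..B)·(C..E) → 238+868+2·7·11 = 1260; k=3: (A..C)·(D..E) → 518+880+2·20·11 = 1838; k=4: (A..D)·(E..E) → 678+0+2·4·11 = 766.
Best split is after D, i.e. k = 4.

4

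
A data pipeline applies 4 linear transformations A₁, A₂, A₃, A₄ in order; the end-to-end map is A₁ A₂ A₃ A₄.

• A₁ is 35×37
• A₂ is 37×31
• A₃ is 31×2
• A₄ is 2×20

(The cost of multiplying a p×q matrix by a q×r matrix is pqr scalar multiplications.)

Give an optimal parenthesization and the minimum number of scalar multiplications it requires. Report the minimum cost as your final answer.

6284

Adjacent pairs: A₁A₂ = 35·37·31 = 40145; A₂A₃ = 37·31·2 = 2294; A₃A₄ = 31·2·20 = 1240.
Length 3: A₁..A₃: k=1: 0+2294+35·37·2=4884; k=2: 40145+0+35·31·2=42315 → min 4884 | A₂..A₄: k=2: 0+1240+37·31·20=24180; k=3: 2294+0+37·2·20=3774 → min 3774.
Length 4: A₁..A₄: k=1: 0+3774+35·37·20=29674; k=2: 40145+1240+35·31·20=63085; k=3: 4884+0+35·2·20=6284 → min 6284.
Optimal parenthesization: ((A₁ (A₂ A₃)) A₄) with cost 6284.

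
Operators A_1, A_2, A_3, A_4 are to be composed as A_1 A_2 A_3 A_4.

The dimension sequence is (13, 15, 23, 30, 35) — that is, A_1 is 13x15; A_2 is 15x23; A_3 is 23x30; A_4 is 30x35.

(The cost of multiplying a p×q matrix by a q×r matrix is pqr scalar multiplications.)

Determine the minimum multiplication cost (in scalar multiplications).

Adjacent pairs: A_1A_2 = 13·15·23 = 4485; A_2A_3 = 15·23·30 = 10350; A_3A_4 = 23·30·35 = 24150.
Length 3: A_1..A_3: k=1: 0+10350+13·15·30=16200; k=2: 4485+0+13·23·30=13455 → min 13455 | A_2..A_4: k=2: 0+24150+15·23·35=36225; k=3: 10350+0+15·30·35=26100 → min 26100.
Length 4: A_1..A_4: k=1: 0+26100+13·15·35=32925; k=2: 4485+24150+13·23·35=39100; k=3: 13455+0+13·30·35=27105 → min 27105.
Optimal order: (((A_1 A_2) A_3) A_4) with cost 27105.

27105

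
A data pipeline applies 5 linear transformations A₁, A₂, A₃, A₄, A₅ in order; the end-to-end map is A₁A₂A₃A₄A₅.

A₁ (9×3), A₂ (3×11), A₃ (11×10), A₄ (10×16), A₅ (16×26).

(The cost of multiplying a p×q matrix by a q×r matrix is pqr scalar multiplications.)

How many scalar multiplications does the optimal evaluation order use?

2760

Adjacent pairs: A₁A₂ = 9·3·11 = 297; A₂A₃ = 3·11·10 = 330; A₃A₄ = 11·10·16 = 1760; A₄A₅ = 10·16·26 = 4160.
Length 3: A₁..A₃: k=1: 0+330+9·3·10=600; k=2: 297+0+9·11·10=1287 → min 600 | A₂..A₄: k=2: 0+1760+3·11·16=2288; k=3: 330+0+3·10·16=810 → min 810 | A₃..A₅: k=3: 0+4160+11·10·26=7020; k=4: 1760+0+11·16·26=6336 → min 6336.
Length 4: A₁..A₄: k=1: 0+810+9·3·16=1242; k=2: 297+1760+9·11·16=3641; k=3: 600+0+9·10·16=2040 → min 1242 | A₂..A₅: k=2: 0+6336+3·11·26=7194; k=3: 330+4160+3·10·26=5270; k=4: 810+0+3·16·26=2058 → min 2058.
Length 5: A₁..A₅: k=1: 0+2058+9·3·26=2760; k=2: 297+6336+9·11·26=9207; k=3: 600+4160+9·10·26=7100; k=4: 1242+0+9·16·26=4986 → min 2760.
Optimal order: (A₁(((A₂A₃)A₄)A₅)) with cost 2760.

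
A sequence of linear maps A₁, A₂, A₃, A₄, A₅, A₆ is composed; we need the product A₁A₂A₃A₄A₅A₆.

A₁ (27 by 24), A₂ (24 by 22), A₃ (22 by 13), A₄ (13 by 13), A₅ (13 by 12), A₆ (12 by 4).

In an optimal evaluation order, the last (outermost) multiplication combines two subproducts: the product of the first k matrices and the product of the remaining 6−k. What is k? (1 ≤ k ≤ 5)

Adjacent pairs: A₁A₂ = 27·24·22 = 14256; A₂A₃ = 24·22·13 = 6864; A₃A₄ = 22·13·13 = 3718; A₄A₅ = 13·13·12 = 2028; A₅A₆ = 13·12·4 = 624.
Length 3: A₁..A₃: k=1: 0+6864+27·24·13=15288; k=2: 14256+0+27·22·13=21978 → min 15288 | A₂..A₄: k=2: 0+3718+24·22·13=10582; k=3: 6864+0+24·13·13=10920 → min 10582 | A₃..A₅: k=3: 0+2028+22·13·12=5460; k=4: 3718+0+22·13·12=7150 → min 5460 | A₄..A₆: k=4: 0+624+13·13·4=1300; k=5: 2028+0+13·12·4=2652 → min 1300.
Length 4: A₁..A₄: k=1: 0+10582+27·24·13=19006; k=2: 14256+3718+27·22·13=25696; k=3: 15288+0+27·13·13=19851 → min 19006 | A₂..A₅: k=2: 0+5460+24·22·12=11796; k=3: 6864+2028+24·13·12=12636; k=4: 10582+0+24·13·12=14326 → min 11796 | A₃..A₆: k=3: 0+1300+22·13·4=2444; k=4: 3718+624+22·13·4=5486; k=5: 5460+0+22·12·4=6516 → min 2444.
Length 5: A₁..A₅: k=1: 0+11796+27·24·12=19572; k=2: 14256+5460+27·22·12=26844; k=3: 15288+2028+27·13·12=21528; k=4: 19006+0+27·13·12=23218 → min 19572 | A₂..A₆: k=2: 0+2444+24·22·4=4556; k=3: 6864+1300+24·13·4=9412; k=4: 10582+624+24·13·4=12454; k=5: 11796+0+24·12·4=12948 → min 4556.
Top-level splits: k=1: (A₁..A₁)·(A₂..A₆) → 0+4556+27·24·4 = 7148; k=2: (A₁..A₂)·(A₃..A₆) → 14256+2444+27·22·4 = 19076; k=3: (A₁..A₃)·(A₄..A₆) → 15288+1300+27·13·4 = 17992; k=4: (A₁..A₄)·(A₅..A₆) → 19006+624+27·13·4 = 21034; k=5: (A₁..A₅)·(A₆..A₆) → 19572+0+27·12·4 = 20868.
Best split is after A₁, i.e. k = 1.

1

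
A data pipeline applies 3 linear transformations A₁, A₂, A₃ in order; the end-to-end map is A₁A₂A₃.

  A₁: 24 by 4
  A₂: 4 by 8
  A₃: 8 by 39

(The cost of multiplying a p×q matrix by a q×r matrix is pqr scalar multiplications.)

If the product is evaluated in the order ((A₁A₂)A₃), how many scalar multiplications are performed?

8256

(A₁A₂): 24×4 by 4×8 → 24×8, cost 24·4·8 = 768
((A₁A₂)A₃): 24×8 by 8×39 → 24×39, cost 24·8·39 = 7488; cumulative 8256
Total: 8256 scalar multiplications.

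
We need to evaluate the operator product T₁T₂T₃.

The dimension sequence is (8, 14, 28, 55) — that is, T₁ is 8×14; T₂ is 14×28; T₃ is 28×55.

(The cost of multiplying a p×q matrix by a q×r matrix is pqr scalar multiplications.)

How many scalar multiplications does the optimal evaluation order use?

Order (T₁(T₂T₃)): (T₂T₃): 14×28 by 28×55 → 14×55, cost 14·28·55 = 21560; (T₁(T₂T₃)): 8×14 by 14×55 → 8×55, cost 8·14·55 = 6160; cumulative 27720. Total 27720.
Order ((T₁T₂)T₃): (T₁T₂): 8×14 by 14×28 → 8×28, cost 8·14·28 = 3136; ((T₁T₂)T₃): 8×28 by 28×55 → 8×55, cost 8·28·55 = 12320; cumulative 15456. Total 15456.
Minimum: 15456.

15456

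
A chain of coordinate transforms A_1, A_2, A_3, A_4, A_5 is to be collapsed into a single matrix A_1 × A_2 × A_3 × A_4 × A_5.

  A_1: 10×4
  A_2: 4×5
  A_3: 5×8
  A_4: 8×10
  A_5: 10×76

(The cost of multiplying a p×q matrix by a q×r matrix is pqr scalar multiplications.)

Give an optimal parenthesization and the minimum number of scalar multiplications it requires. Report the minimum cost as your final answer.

6560

Adjacent pairs: A_1A_2 = 10·4·5 = 200; A_2A_3 = 4·5·8 = 160; A_3A_4 = 5·8·10 = 400; A_4A_5 = 8·10·76 = 6080.
Length 3: A_1..A_3: k=1: 0+160+10·4·8=480; k=2: 200+0+10·5·8=600 → min 480 | A_2..A_4: k=2: 0+400+4·5·10=600; k=3: 160+0+4·8·10=480 → min 480 | A_3..A_5: k=3: 0+6080+5·8·76=9120; k=4: 400+0+5·10·76=4200 → min 4200.
Length 4: A_1..A_4: k=1: 0+480+10·4·10=880; k=2: 200+400+10·5·10=1100; k=3: 480+0+10·8·10=1280 → min 880 | A_2..A_5: k=2: 0+4200+4·5·76=5720; k=3: 160+6080+4·8·76=8672; k=4: 480+0+4·10·76=3520 → min 3520.
Length 5: A_1..A_5: k=1: 0+3520+10·4·76=6560; k=2: 200+4200+10·5·76=8200; k=3: 480+6080+10·8·76=12640; k=4: 880+0+10·10·76=8480 → min 6560.
Optimal parenthesization: (A_1 × (((A_2 × A_3) × A_4) × A_5)) with cost 6560.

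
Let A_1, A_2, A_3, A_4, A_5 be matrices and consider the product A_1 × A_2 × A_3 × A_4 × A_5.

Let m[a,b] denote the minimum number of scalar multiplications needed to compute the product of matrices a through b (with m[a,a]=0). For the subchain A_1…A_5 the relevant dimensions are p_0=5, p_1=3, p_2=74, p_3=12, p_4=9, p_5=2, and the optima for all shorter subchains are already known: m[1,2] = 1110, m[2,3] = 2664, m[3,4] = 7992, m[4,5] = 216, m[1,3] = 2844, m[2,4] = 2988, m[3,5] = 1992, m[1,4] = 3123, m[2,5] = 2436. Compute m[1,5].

m[1,5] = min over k∈[1,4] of m[1,k]+m[k+1,5]+p_{0}·p_k·p_{5}.
k=1: 0 + 2436 + 5·3·2 = 2466; k=2: 1110 + 1992 + 5·74·2 = 3842; k=3: 2844 + 216 + 5·12·2 = 3180; k=4: 3123 + 0 + 5·9·2 = 3213.
Minimum: 2466 at k=1.

2466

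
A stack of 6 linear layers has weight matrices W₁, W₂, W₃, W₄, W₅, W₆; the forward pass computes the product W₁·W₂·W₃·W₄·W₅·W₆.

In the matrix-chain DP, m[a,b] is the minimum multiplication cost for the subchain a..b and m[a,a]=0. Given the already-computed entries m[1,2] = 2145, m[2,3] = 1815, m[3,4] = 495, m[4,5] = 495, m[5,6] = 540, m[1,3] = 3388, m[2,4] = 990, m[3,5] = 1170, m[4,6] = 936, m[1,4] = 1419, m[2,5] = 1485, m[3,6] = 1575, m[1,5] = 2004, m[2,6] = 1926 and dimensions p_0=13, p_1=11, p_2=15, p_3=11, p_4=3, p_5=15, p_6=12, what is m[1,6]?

m[1,6] = min over k∈[1,5] of m[1,k]+m[k+1,6]+p_{0}·p_k·p_{6}.
k=1: 0 + 1926 + 13·11·12 = 3642; k=2: 2145 + 1575 + 13·15·12 = 6060; k=3: 3388 + 936 + 13·11·12 = 6040; k=4: 1419 + 540 + 13·3·12 = 2427; k=5: 2004 + 0 + 13·15·12 = 4344.
Minimum: 2427 at k=4.

2427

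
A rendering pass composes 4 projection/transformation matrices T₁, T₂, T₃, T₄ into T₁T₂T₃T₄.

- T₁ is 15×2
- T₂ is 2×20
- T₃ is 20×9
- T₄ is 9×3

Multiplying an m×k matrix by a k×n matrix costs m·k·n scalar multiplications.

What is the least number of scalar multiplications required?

Adjacent pairs: T₁T₂ = 15·2·20 = 600; T₂T₃ = 2·20·9 = 360; T₃T₄ = 20·9·3 = 540.
Length 3: T₁..T₃: k=1: 0+360+15·2·9=630; k=2: 600+0+15·20·9=3300 → min 630 | T₂..T₄: k=2: 0+540+2·20·3=660; k=3: 360+0+2·9·3=414 → min 414.
Length 4: T₁..T₄: k=1: 0+414+15·2·3=504; k=2: 600+540+15·20·3=2040; k=3: 630+0+15·9·3=1035 → min 504.
Optimal order: (T₁((T₂T₃)T₄)) with cost 504.

504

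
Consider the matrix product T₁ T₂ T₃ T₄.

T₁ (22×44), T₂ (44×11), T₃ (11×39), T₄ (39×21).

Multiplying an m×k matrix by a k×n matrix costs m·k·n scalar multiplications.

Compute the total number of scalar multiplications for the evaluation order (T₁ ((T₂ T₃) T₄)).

(T₂ T₃): 44×11 by 11×39 → 44×39, cost 44·11·39 = 18876
((T₂ T₃) T₄): 44×39 by 39×21 → 44×21, cost 44·39·21 = 36036; cumulative 54912
(T₁ ((T₂ T₃) T₄)): 22×44 by 44×21 → 22×21, cost 22·44·21 = 20328; cumulative 75240
Total: 75240 scalar multiplications.

75240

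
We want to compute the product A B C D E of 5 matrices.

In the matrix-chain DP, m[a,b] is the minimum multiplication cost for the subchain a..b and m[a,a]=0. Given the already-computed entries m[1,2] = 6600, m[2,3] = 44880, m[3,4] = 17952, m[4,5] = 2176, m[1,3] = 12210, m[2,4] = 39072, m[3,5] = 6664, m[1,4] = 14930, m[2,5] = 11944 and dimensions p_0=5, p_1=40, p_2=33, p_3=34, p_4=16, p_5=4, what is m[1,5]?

12744

m[1,5] = min over k∈[1,4] of m[1,k]+m[k+1,5]+p_{0}·p_k·p_{5}.
k=1: 0 + 11944 + 5·40·4 = 12744; k=2: 6600 + 6664 + 5·33·4 = 13924; k=3: 12210 + 2176 + 5·34·4 = 15066; k=4: 14930 + 0 + 5·16·4 = 15250.
Minimum: 12744 at k=1.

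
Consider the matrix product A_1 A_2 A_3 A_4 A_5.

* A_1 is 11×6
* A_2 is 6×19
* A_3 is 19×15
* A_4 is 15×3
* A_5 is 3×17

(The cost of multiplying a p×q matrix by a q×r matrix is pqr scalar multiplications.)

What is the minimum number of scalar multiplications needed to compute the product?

Adjacent pairs: A_1A_2 = 11·6·19 = 1254; A_2A_3 = 6·19·15 = 1710; A_3A_4 = 19·15·3 = 855; A_4A_5 = 15·3·17 = 765.
Length 3: A_1..A_3: k=1: 0+1710+11·6·15=2700; k=2: 1254+0+11·19·15=4389 → min 2700 | A_2..A_4: k=2: 0+855+6·19·3=1197; k=3: 1710+0+6·15·3=1980 → min 1197 | A_3..A_5: k=3: 0+765+19·15·17=5610; k=4: 855+0+19·3·17=1824 → min 1824.
Length 4: A_1..A_4: k=1: 0+1197+11·6·3=1395; k=2: 1254+855+11·19·3=2736; k=3: 2700+0+11·15·3=3195 → min 1395 | A_2..A_5: k=2: 0+1824+6·19·17=3762; k=3: 1710+765+6·15·17=4005; k=4: 1197+0+6·3·17=1503 → min 1503.
Length 5: A_1..A_5: k=1: 0+1503+11·6·17=2625; k=2: 1254+1824+11·19·17=6631; k=3: 2700+765+11·15·17=6270; k=4: 1395+0+11·3·17=1956 → min 1956.
Optimal order: ((A_1 (A_2 (A_3 A_4))) A_5) with cost 1956.

1956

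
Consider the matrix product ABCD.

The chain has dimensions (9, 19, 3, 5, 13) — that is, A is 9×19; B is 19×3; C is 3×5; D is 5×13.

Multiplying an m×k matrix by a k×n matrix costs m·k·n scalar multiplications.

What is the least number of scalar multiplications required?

1059

Adjacent pairs: AB = 9·19·3 = 513; BC = 19·3·5 = 285; CD = 3·5·13 = 195.
Length 3: A..C: k=1: 0+285+9·19·5=1140; k=2: 513+0+9·3·5=648 → min 648 | B..D: k=2: 0+195+19·3·13=936; k=3: 285+0+19·5·13=1520 → min 936.
Length 4: A..D: k=1: 0+936+9·19·13=3159; k=2: 513+195+9·3·13=1059; k=3: 648+0+9·5·13=1233 → min 1059.
Optimal order: ((AB)(CD)) with cost 1059.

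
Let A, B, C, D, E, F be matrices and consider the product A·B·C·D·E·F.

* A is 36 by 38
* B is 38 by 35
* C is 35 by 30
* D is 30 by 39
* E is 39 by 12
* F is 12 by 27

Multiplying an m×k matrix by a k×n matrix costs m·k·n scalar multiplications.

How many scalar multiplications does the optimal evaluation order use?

Adjacent pairs: AB = 36·38·35 = 47880; BC = 38·35·30 = 39900; CD = 35·30·39 = 40950; DE = 30·39·12 = 14040; EF = 39·12·27 = 12636.
Length 3: A..C: k=1: 0+39900+36·38·30=80940; k=2: 47880+0+36·35·30=85680 → min 80940 | B..D: k=2: 0+40950+38·35·39=92820; k=3: 39900+0+38·30·39=84360 → min 84360 | C..E: k=3: 0+14040+35·30·12=26640; k=4: 40950+0+35·39·12=57330 → min 26640 | D..F: k=4: 0+12636+30·39·27=44226; k=5: 14040+0+30·12·27=23760 → min 23760.
Length 4: A..D: k=1: 0+84360+36·38·39=137712; k=2: 47880+40950+36·35·39=137970; k=3: 80940+0+36·30·39=123060 → min 123060 | B..E: k=2: 0+26640+38·35·12=42600; k=3: 39900+14040+38·30·12=67620; k=4: 84360+0+38·39·12=102144 → min 42600 | C..F: k=3: 0+23760+35·30·27=52110; k=4: 40950+12636+35·39·27=90441; k=5: 26640+0+35·12·27=37980 → min 37980.
Length 5: A..E: k=1: 0+42600+36·38·12=59016; k=2: 47880+26640+36·35·12=89640; k=3: 80940+14040+36·30·12=107940; k=4: 123060+0+36·39·12=139908 → min 59016 | B..F: k=2: 0+37980+38·35·27=73890; k=3: 39900+23760+38·30·27=94440; k=4: 84360+12636+38·39·27=137010; k=5: 42600+0+38·12·27=54912 → min 54912.
Length 6: A..F: k=1: 0+54912+36·38·27=91848; k=2: 47880+37980+36·35·27=119880; k=3: 80940+23760+36·30·27=133860; k=4: 123060+12636+36·39·27=173604; k=5: 59016+0+36·12·27=70680 → min 70680.
Optimal order: ((A·(B·(C·(D·E))))·F) with cost 70680.

70680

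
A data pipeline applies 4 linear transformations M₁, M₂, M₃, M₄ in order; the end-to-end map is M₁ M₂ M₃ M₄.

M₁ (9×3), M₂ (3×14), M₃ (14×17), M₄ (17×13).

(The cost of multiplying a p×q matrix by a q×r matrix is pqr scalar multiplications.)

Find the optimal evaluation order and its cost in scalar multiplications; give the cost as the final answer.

Adjacent pairs: M₁M₂ = 9·3·14 = 378; M₂M₃ = 3·14·17 = 714; M₃M₄ = 14·17·13 = 3094.
Length 3: M₁..M₃: k=1: 0+714+9·3·17=1173; k=2: 378+0+9·14·17=2520 → min 1173 | M₂..M₄: k=2: 0+3094+3·14·13=3640; k=3: 714+0+3·17·13=1377 → min 1377.
Length 4: M₁..M₄: k=1: 0+1377+9·3·13=1728; k=2: 378+3094+9·14·13=5110; k=3: 1173+0+9·17·13=3162 → min 1728.
Optimal parenthesization: (M₁ ((M₂ M₃) M₄)) with cost 1728.

1728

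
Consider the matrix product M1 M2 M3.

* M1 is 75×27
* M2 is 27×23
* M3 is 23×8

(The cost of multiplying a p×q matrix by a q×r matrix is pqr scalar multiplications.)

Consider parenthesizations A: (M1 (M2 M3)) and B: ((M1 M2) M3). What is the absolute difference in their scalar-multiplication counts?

Order A = (M1 (M2 M3)): (M2 M3): 27×23 by 23×8 → 27×8, cost 27·23·8 = 4968; (M1 (M2 M3)): 75×27 by 27×8 → 75×8, cost 75·27·8 = 16200; cumulative 21168. Total 21168.
Order B = ((M1 M2) M3): (M1 M2): 75×27 by 27×23 → 75×23, cost 75·27·23 = 46575; ((M1 M2) M3): 75×23 by 23×8 → 75×8, cost 75·23·8 = 13800; cumulative 60375. Total 60375.
Difference: |21168 − 60375| = 39207.

39207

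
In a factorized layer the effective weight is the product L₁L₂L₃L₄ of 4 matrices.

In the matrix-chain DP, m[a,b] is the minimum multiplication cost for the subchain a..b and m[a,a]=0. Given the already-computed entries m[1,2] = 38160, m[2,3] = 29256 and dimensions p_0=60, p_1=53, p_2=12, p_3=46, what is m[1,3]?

71280

m[1,3] = min over k∈[1,2] of m[1,k]+m[k+1,3]+p_{0}·p_k·p_{3}.
k=1: 0 + 29256 + 60·53·46 = 175536; k=2: 38160 + 0 + 60·12·46 = 71280.
Minimum: 71280 at k=2.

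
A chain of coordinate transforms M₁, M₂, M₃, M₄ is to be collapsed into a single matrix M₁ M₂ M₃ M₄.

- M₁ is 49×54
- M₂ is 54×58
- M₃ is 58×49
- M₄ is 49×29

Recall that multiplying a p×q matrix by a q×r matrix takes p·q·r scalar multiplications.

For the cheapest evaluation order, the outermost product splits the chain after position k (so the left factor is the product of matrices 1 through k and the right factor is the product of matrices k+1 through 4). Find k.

Adjacent pairs: M₁M₂ = 49·54·58 = 153468; M₂M₃ = 54·58·49 = 153468; M₃M₄ = 58·49·29 = 82418.
Length 3: M₁..M₃: k=1: 0+153468+49·54·49=283122; k=2: 153468+0+49·58·49=292726 → min 283122 | M₂..M₄: k=2: 0+82418+54·58·29=173246; k=3: 153468+0+54·49·29=230202 → min 173246.
Top-level splits: k=1: (M₁..M₁)·(M₂..M₄) → 0+173246+49·54·29 = 249980; k=2: (M₁..M₂)·(M₃..M₄) → 153468+82418+49·58·29 = 318304; k=3: (M₁..M₃)·(M₄..M₄) → 283122+0+49·49·29 = 352751.
Best split is after M₁, i.e. k = 1.

1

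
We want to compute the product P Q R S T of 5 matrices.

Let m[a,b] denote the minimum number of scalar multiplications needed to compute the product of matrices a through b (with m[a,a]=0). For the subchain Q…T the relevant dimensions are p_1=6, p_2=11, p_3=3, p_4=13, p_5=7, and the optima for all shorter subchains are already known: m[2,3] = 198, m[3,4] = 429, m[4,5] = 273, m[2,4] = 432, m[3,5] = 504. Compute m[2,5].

597

m[2,5] = min over k∈[2,4] of m[2,k]+m[k+1,5]+p_{1}·p_k·p_{5}.
k=2: 0 + 504 + 6·11·7 = 966; k=3: 198 + 273 + 6·3·7 = 597; k=4: 432 + 0 + 6·13·7 = 978.
Minimum: 597 at k=3.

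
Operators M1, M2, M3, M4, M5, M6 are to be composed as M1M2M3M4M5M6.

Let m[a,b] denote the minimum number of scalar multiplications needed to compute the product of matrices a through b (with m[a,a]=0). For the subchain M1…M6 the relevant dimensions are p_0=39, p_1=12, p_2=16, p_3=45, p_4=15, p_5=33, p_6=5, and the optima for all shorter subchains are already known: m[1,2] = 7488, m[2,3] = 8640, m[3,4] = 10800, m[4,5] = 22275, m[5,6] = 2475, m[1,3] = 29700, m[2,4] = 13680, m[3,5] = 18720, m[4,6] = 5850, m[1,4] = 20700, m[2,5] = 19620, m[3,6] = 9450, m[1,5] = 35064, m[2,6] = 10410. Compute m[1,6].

12750

m[1,6] = min over k∈[1,5] of m[1,k]+m[k+1,6]+p_{0}·p_k·p_{6}.
k=1: 0 + 10410 + 39·12·5 = 12750; k=2: 7488 + 9450 + 39·16·5 = 20058; k=3: 29700 + 5850 + 39·45·5 = 44325; k=4: 20700 + 2475 + 39·15·5 = 26100; k=5: 35064 + 0 + 39·33·5 = 41499.
Minimum: 12750 at k=1.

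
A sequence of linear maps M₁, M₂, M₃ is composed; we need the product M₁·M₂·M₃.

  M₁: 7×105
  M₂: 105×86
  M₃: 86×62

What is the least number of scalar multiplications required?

100534

Order (M₁·(M₂·M₃)): (M₂·M₃): 105×86 by 86×62 → 105×62, cost 105·86·62 = 559860; (M₁·(M₂·M₃)): 7×105 by 105×62 → 7×62, cost 7·105·62 = 45570; cumulative 605430. Total 605430.
Order ((M₁·M₂)·M₃): (M₁·M₂): 7×105 by 105×86 → 7×86, cost 7·105·86 = 63210; ((M₁·M₂)·M₃): 7×86 by 86×62 → 7×62, cost 7·86·62 = 37324; cumulative 100534. Total 100534.
Minimum: 100534.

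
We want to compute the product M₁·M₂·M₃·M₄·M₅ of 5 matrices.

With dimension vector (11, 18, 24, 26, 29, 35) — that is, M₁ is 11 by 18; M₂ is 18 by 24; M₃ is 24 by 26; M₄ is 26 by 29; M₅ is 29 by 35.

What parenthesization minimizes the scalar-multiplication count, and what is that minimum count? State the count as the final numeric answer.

31075

Adjacent pairs: M₁M₂ = 11·18·24 = 4752; M₂M₃ = 18·24·26 = 11232; M₃M₄ = 24·26·29 = 18096; M₄M₅ = 26·29·35 = 26390.
Length 3: M₁..M₃: k=1: 0+11232+11·18·26=16380; k=2: 4752+0+11·24·26=11616 → min 11616 | M₂..M₄: k=2: 0+18096+18·24·29=30624; k=3: 11232+0+18·26·29=24804 → min 24804 | M₃..M₅: k=3: 0+26390+24·26·35=48230; k=4: 18096+0+24·29·35=42456 → min 42456.
Length 4: M₁..M₄: k=1: 0+24804+11·18·29=30546; k=2: 4752+18096+11·24·29=30504; k=3: 11616+0+11·26·29=19910 → min 19910 | M₂..M₅: k=2: 0+42456+18·24·35=57576; k=3: 11232+26390+18·26·35=54002; k=4: 24804+0+18·29·35=43074 → min 43074.
Length 5: M₁..M₅: k=1: 0+43074+11·18·35=50004; k=2: 4752+42456+11·24·35=56448; k=3: 11616+26390+11·26·35=48016; k=4: 19910+0+11·29·35=31075 → min 31075.
Optimal parenthesization: ((((M₁·M₂)·M₃)·M₄)·M₅) with cost 31075.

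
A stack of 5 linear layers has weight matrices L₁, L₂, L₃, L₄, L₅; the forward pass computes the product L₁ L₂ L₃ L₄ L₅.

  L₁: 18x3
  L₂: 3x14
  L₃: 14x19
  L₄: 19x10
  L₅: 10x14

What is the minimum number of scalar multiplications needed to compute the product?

2544

Adjacent pairs: L₁L₂ = 18·3·14 = 756; L₂L₃ = 3·14·19 = 798; L₃L₄ = 14·19·10 = 2660; L₄L₅ = 19·10·14 = 2660.
Length 3: L₁..L₃: k=1: 0+798+18·3·19=1824; k=2: 756+0+18·14·19=5544 → min 1824 | L₂..L₄: k=2: 0+2660+3·14·10=3080; k=3: 798+0+3·19·10=1368 → min 1368 | L₃..L₅: k=3: 0+2660+14·19·14=6384; k=4: 2660+0+14·10·14=4620 → min 4620.
Length 4: L₁..L₄: k=1: 0+1368+18·3·10=1908; k=2: 756+2660+18·14·10=5936; k=3: 1824+0+18·19·10=5244 → min 1908 | L₂..L₅: k=2: 0+4620+3·14·14=5208; k=3: 798+2660+3·19·14=4256; k=4: 1368+0+3·10·14=1788 → min 1788.
Length 5: L₁..L₅: k=1: 0+1788+18·3·14=2544; k=2: 756+4620+18·14·14=8904; k=3: 1824+2660+18·19·14=9272; k=4: 1908+0+18·10·14=4428 → min 2544.
Optimal order: (L₁ (((L₂ L₃) L₄) L₅)) with cost 2544.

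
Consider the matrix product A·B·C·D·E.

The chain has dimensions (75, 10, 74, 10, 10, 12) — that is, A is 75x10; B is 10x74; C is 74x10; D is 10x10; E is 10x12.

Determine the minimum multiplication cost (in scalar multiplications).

Adjacent pairs: AB = 75·10·74 = 55500; BC = 10·74·10 = 7400; CD = 74·10·10 = 7400; DE = 10·10·12 = 1200.
Length 3: A..C: k=1: 0+7400+75·10·10=14900; k=2: 55500+0+75·74·10=111000 → min 14900 | B..D: k=2: 0+7400+10·74·10=14800; k=3: 7400+0+10·10·10=8400 → min 8400 | C..E: k=3: 0+1200+74·10·12=10080; k=4: 7400+0+74·10·12=16280 → min 10080.
Length 4: A..D: k=1: 0+8400+75·10·10=15900; k=2: 55500+7400+75·74·10=118400; k=3: 14900+0+75·10·10=22400 → min 15900 | B..E: k=2: 0+10080+10·74·12=18960; k=3: 7400+1200+10·10·12=9800; k=4: 8400+0+10·10·12=9600 → min 9600.
Length 5: A..E: k=1: 0+9600+75·10·12=18600; k=2: 55500+10080+75·74·12=132180; k=3: 14900+1200+75·10·12=25100; k=4: 15900+0+75·10·12=24900 → min 18600.
Optimal order: (A·(((B·C)·D)·E)) with cost 18600.

18600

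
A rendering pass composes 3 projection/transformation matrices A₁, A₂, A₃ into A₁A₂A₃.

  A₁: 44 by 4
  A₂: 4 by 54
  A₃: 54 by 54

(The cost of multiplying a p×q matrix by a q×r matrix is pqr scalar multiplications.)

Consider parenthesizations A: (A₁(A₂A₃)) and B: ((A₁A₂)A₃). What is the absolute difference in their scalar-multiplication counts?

116640

Order A = (A₁(A₂A₃)): (A₂A₃): 4×54 by 54×54 → 4×54, cost 4·54·54 = 11664; (A₁(A₂A₃)): 44×4 by 4×54 → 44×54, cost 44·4·54 = 9504; cumulative 21168. Total 21168.
Order B = ((A₁A₂)A₃): (A₁A₂): 44×4 by 4×54 → 44×54, cost 44·4·54 = 9504; ((A₁A₂)A₃): 44×54 by 54×54 → 44×54, cost 44·54·54 = 128304; cumulative 137808. Total 137808.
Difference: |21168 − 137808| = 116640.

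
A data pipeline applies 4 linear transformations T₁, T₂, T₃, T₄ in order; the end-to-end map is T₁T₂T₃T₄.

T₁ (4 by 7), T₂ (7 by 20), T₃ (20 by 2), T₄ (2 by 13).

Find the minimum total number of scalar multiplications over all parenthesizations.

440

Adjacent pairs: T₁T₂ = 4·7·20 = 560; T₂T₃ = 7·20·2 = 280; T₃T₄ = 20·2·13 = 520.
Length 3: T₁..T₃: k=1: 0+280+4·7·2=336; k=2: 560+0+4·20·2=720 → min 336 | T₂..T₄: k=2: 0+520+7·20·13=2340; k=3: 280+0+7·2·13=462 → min 462.
Length 4: T₁..T₄: k=1: 0+462+4·7·13=826; k=2: 560+520+4·20·13=2120; k=3: 336+0+4·2·13=440 → min 440.
Optimal order: ((T₁(T₂T₃))T₄) with cost 440.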